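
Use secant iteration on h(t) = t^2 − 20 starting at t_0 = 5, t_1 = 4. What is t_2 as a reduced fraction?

40/9

h(5) = 5, h(4) = −4. t_2 = 4 − (−4)·(4 − 5)/((−4) − 5) = 40/9.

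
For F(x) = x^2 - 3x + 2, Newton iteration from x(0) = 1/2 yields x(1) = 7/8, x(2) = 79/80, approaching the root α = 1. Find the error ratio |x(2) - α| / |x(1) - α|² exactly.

4/5

x(1) - α = 7/8 - 1 = -1/8, so |x(1) - α| = 1/8.
x(2) - α = 79/80 - 1 = -1/80, so |x(2) - α| = 1/80.
|x(1) - α|² = 1/64.
Ratio = (1/80) / (1/64) = 4/5.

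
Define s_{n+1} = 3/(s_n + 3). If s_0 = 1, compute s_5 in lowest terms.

s_1 = 3/(1 + 3) = 3/4.
s_2 = 3/(3/4 + 3) = 4/5.
s_3 = 3/(4/5 + 3) = 15/19.
s_4 = 3/(15/19 + 3) = 19/24.
s_5 = 3/(19/24 + 3) = 72/91.

72/91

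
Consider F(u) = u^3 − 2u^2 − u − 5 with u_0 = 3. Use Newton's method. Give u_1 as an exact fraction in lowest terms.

F'(u) = 3u^2 − 4u − 1.
F(3) = 1, F'(3) = 14, so u_1 = 3 − 1/14 = 41/14.

41/14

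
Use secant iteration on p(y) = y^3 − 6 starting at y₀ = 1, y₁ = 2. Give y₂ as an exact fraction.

12/7

p(1) = −5, p(2) = 2. y₂ = 2 − 2·(2 − 1)/(2 − (−5)) = 12/7.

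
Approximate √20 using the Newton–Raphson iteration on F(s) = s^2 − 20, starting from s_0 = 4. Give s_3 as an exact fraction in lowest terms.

F'(s) = 2s.
F(4) = −4, F'(4) = 8, so s_1 = 4 − (−4)/8 = 9/2.
F(9/2) = 1/4, F'(9/2) = 9, so s_2 = (9/2) − (1/4)/9 = 161/36.
F(161/36) = 1/1296, F'(161/36) = 161/18, so s_3 = (161/36) − (1/1296)/(161/18) = 51841/11592.

51841/11592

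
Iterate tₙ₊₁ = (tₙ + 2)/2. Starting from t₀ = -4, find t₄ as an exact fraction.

13/8

t₁ = ((-4) + 2)/2 = -1.
t₂ = ((-1) + 2)/2 = 1/2.
t₃ = ((1/2) + 2)/2 = 5/4.
t₄ = ((5/4) + 2)/2 = 13/8.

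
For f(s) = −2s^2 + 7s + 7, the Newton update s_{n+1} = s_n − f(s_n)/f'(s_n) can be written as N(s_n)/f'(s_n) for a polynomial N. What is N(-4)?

−39

f'(s) = −4s + 7.
N(s) = s·f'(s) − f(s) = s·(−4s + 7) − (−2s^2 + 7s + 7) = −2s^2 − 7.
N(-4) = −39.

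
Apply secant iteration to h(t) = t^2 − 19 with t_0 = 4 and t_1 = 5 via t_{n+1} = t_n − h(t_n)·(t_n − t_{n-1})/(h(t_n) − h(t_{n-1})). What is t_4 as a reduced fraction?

h(4) = −3, h(5) = 6. t_2 = 5 − 6·(5 − 4)/(6 − (−3)) = 13/3.
h(5) = 6, h(13/3) = −2/9. t_3 = (13/3) − (−2/9)·((13/3) − 5)/((−2/9) − 6) = 61/14.
h(13/3) = −2/9, h(61/14) = −3/196. t_4 = (61/14) − (−3/196)·((61/14) − (13/3))/((−3/196) − (−2/9)) = 1591/365.

1591/365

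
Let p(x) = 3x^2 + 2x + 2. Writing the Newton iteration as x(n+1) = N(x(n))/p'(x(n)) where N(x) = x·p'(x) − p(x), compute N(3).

25

p'(x) = 6x + 2.
N(x) = x·p'(x) − p(x) = x·(6x + 2) − (3x^2 + 2x + 2) = 3x^2 − 2.
N(3) = 25.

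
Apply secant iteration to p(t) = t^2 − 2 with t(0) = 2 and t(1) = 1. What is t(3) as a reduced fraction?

10/7

p(2) = 2, p(1) = −1. t(2) = 1 − (−1)·(1 − 2)/((−1) − 2) = 4/3.
p(1) = −1, p(4/3) = −2/9. t(3) = (4/3) − (−2/9)·((4/3) − 1)/((−2/9) − (−1)) = 10/7.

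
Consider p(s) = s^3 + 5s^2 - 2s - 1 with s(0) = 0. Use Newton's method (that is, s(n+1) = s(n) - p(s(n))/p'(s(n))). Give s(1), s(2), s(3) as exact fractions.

p'(s) = 3s^2 + 10s - 2.
p(0) = -1, p'(0) = -2, so s(1) = 0 - (-1)/(-2) = -1/2.
p(-1/2) = 9/8, p'(-1/2) = -25/4, so s(2) = (-1/2) - (9/8)/(-25/4) = -8/25.
p(-8/25) = 1863/15625, p'(-8/25) = -3058/625, so s(3) = (-8/25) - (1863/15625)/(-3058/625) = -22601/76450.

s(1) = -1/2, s(2) = -8/25, s(3) = -22601/76450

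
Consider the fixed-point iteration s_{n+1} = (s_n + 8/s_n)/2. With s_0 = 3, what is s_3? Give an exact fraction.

s_1 = (3 + 8/3)/2 = 17/6.
s_2 = (17/6 + 8/(17/6))/2 = 577/204.
s_3 = (577/204 + 8/(577/204))/2 = 665857/235416.

665857/235416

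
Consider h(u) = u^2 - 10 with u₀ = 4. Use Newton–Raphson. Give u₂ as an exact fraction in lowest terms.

h'(u) = 2u.
h(4) = 6, h'(4) = 8, so u₁ = 4 - 6/8 = 13/4.
h(13/4) = 9/16, h'(13/4) = 13/2, so u₂ = (13/4) - (9/16)/(13/2) = 329/104.

329/104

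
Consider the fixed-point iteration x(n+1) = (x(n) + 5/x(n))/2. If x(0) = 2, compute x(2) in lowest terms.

161/72

x(1) = (2 + 5/2)/2 = 9/4.
x(2) = (9/4 + 5/(9/4))/2 = 161/72.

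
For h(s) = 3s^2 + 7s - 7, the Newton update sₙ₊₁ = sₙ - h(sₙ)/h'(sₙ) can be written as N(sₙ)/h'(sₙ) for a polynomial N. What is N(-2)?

19

h'(s) = 6s + 7.
N(s) = s·h'(s) - h(s) = s·(6s + 7) - (3s^2 + 7s - 7) = 3s^2 + 7.
N(-2) = 19.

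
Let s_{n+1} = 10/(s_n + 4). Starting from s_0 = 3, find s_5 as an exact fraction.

s_1 = 10/(3 + 4) = 10/7.
s_2 = 10/(10/7 + 4) = 35/19.
s_3 = 10/(35/19 + 4) = 190/111.
s_4 = 10/(190/111 + 4) = 555/317.
s_5 = 10/(555/317 + 4) = 3170/1823.

3170/1823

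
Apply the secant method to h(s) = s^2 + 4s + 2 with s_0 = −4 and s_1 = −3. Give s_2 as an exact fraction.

h(−4) = 2, h(−3) = −1. s_2 = (−3) − (−1)·((−3) − (−4))/((−1) − 2) = −10/3.

−10/3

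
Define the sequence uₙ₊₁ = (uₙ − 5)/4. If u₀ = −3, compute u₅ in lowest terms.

u₁ = ((−3) − 5)/4 = −2.
u₂ = ((−2) − 5)/4 = −7/4.
u₃ = ((−7/4) − 5)/4 = −27/16.
u₄ = ((−27/16) − 5)/4 = −107/64.
u₅ = ((−107/64) − 5)/4 = −427/256.

−427/256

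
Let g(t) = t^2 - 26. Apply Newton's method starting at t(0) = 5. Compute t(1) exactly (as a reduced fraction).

g'(t) = 2t.
g(5) = -1, g'(5) = 10, so t(1) = 5 - (-1)/10 = 51/10.

51/10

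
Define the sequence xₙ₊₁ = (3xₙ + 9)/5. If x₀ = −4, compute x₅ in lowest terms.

11997/3125

x₁ = (3·(−4) + 9)/5 = −3/5.
x₂ = (3·(−3/5) + 9)/5 = 36/25.
x₃ = (3·(36/25) + 9)/5 = 333/125.
x₄ = (3·(333/125) + 9)/5 = 2124/625.
x₅ = (3·(2124/625) + 9)/5 = 11997/3125.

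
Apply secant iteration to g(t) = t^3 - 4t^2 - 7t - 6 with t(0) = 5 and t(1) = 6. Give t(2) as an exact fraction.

g(5) = -16, g(6) = 24. t(2) = 6 - 24·(6 - 5)/(24 - (-16)) = 27/5.

27/5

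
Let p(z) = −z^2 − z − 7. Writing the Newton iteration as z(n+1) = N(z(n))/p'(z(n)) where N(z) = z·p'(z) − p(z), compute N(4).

p'(z) = −2z − 1.
N(z) = z·p'(z) − p(z) = z·(−2z − 1) − (−z^2 − z − 7) = −z^2 + 7.
N(4) = −9.

−9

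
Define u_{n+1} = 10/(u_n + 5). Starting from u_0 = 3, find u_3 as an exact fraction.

u_1 = 10/(3 + 5) = 5/4.
u_2 = 10/(5/4 + 5) = 8/5.
u_3 = 10/(8/5 + 5) = 50/33.

50/33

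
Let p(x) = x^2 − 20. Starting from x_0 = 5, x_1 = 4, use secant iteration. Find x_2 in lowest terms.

p(5) = 5, p(4) = −4. x_2 = 4 − (−4)·(4 − 5)/((−4) − 5) = 40/9.

40/9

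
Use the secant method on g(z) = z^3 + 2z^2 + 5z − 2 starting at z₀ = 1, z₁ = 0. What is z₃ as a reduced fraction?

32/89

g(1) = 6, g(0) = −2. z₂ = 0 − (−2)·(0 − 1)/((−2) − 6) = 1/4.
g(0) = −2, g(1/4) = −39/64. z₃ = (1/4) − (−39/64)·((1/4) − 0)/((−39/64) − (−2)) = 32/89.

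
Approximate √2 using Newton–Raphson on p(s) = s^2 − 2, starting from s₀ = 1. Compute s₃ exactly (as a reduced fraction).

577/408

p'(s) = 2s.
p(1) = −1, p'(1) = 2, so s₁ = 1 − (−1)/2 = 3/2.
p(3/2) = 1/4, p'(3/2) = 3, so s₂ = (3/2) − (1/4)/3 = 17/12.
p(17/12) = 1/144, p'(17/12) = 17/6, so s₃ = (17/12) − (1/144)/(17/6) = 577/408.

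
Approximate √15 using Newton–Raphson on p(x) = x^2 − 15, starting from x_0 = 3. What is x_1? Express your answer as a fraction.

p'(x) = 2x.
p(3) = −6, p'(3) = 6, so x_1 = 3 − (−6)/6 = 4.

4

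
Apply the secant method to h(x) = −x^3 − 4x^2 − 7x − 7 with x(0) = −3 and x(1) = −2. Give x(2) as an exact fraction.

−13/6

h(−3) = 5, h(−2) = −1. x(2) = (−2) − (−1)·((−2) − (−3))/((−1) − 5) = −13/6.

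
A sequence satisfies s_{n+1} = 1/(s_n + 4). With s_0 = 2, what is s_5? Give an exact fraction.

449/1902

s_1 = 1/(2 + 4) = 1/6.
s_2 = 1/(1/6 + 4) = 6/25.
s_3 = 1/(6/25 + 4) = 25/106.
s_4 = 1/(25/106 + 4) = 106/449.
s_5 = 1/(106/449 + 4) = 449/1902.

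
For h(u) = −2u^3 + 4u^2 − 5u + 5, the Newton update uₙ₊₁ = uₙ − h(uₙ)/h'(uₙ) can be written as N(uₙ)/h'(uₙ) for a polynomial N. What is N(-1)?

3

h'(u) = −6u^2 + 8u − 5.
N(u) = u·h'(u) − h(u) = u·(−6u^2 + 8u − 5) − (−2u^3 + 4u^2 − 5u + 5) = −4u^3 + 4u^2 − 5.
N(-1) = 3.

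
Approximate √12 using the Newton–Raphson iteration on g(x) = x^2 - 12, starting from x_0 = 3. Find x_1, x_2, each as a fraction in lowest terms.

x_1 = 7/2, x_2 = 97/28

g'(x) = 2x.
g(3) = -3, g'(3) = 6, so x_1 = 3 - (-3)/6 = 7/2.
g(7/2) = 1/4, g'(7/2) = 7, so x_2 = (7/2) - (1/4)/7 = 97/28.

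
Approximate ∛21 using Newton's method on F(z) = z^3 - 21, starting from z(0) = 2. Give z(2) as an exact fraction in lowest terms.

F'(z) = 3z^2.
F(2) = -13, F'(2) = 12, so z(1) = 2 - (-13)/12 = 37/12.
F(37/12) = 14365/1728, F'(37/12) = 1369/48, so z(2) = (37/12) - (14365/1728)/(1369/48) = 68797/24642.

68797/24642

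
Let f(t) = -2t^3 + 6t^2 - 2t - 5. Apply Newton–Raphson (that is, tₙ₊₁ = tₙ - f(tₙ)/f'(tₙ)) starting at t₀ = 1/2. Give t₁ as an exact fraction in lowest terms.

12/5

f'(t) = -6t^2 + 12t - 2.
f(1/2) = -19/4, f'(1/2) = 5/2, so t₁ = (1/2) - (-19/4)/(5/2) = 12/5.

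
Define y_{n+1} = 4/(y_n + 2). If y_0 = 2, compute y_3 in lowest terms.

y_1 = 4/(2 + 2) = 1.
y_2 = 4/(1 + 2) = 4/3.
y_3 = 4/(4/3 + 2) = 6/5.

6/5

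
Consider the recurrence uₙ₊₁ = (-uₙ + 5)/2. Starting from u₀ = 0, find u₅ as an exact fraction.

55/32

u₁ = (-0 + 5)/2 = 5/2.
u₂ = (-(5/2) + 5)/2 = 5/4.
u₃ = (-(5/4) + 5)/2 = 15/8.
u₄ = (-(15/8) + 5)/2 = 25/16.
u₅ = (-(25/16) + 5)/2 = 55/32.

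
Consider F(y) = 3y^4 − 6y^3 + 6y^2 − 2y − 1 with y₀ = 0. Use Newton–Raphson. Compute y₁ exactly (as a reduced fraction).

F'(y) = 12y^3 − 18y^2 + 12y − 2.
F(0) = −1, F'(0) = −2, so y₁ = 0 − (−1)/(−2) = −1/2.

−1/2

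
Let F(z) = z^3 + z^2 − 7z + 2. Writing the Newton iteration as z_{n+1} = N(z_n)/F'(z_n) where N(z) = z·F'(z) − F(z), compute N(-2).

F'(z) = 3z^2 + 2z − 7.
N(z) = z·F'(z) − F(z) = z·(3z^2 + 2z − 7) − (z^3 + z^2 − 7z + 2) = 2z^3 + z^2 − 2.
N(-2) = −14.

−14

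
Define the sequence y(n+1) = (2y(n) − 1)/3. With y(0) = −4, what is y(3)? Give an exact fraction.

y(1) = (2·(−4) − 1)/3 = −3.
y(2) = (2·(−3) − 1)/3 = −7/3.
y(3) = (2·(−7/3) − 1)/3 = −17/9.

−17/9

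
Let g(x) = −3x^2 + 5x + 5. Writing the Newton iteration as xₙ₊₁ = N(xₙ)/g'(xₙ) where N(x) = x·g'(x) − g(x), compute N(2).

−17

g'(x) = −6x + 5.
N(x) = x·g'(x) − g(x) = x·(−6x + 5) − (−3x^2 + 5x + 5) = −3x^2 − 5.
N(2) = −17.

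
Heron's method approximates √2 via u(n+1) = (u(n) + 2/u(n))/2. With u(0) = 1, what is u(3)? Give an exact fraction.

577/408

u(1) = (1 + 2/1)/2 = 3/2.
u(2) = (3/2 + 2/(3/2))/2 = 17/12.
u(3) = (17/12 + 2/(17/12))/2 = 577/408.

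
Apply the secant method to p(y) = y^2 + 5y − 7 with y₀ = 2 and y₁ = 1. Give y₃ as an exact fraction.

p(2) = 7, p(1) = −1. y₂ = 1 − (−1)·(1 − 2)/((−1) − 7) = 9/8.
p(1) = −1, p(9/8) = −7/64. y₃ = (9/8) − (−7/64)·((9/8) − 1)/((−7/64) − (−1)) = 65/57.

65/57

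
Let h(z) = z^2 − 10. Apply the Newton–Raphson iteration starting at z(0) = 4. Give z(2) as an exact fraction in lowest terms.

h'(z) = 2z.
h(4) = 6, h'(4) = 8, so z(1) = 4 − 6/8 = 13/4.
h(13/4) = 9/16, h'(13/4) = 13/2, so z(2) = (13/4) − (9/16)/(13/2) = 329/104.

329/104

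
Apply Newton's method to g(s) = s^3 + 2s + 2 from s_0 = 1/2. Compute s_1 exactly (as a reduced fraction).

g'(s) = 3s^2 + 2.
g(1/2) = 25/8, g'(1/2) = 11/4, so s_1 = (1/2) - (25/8)/(11/4) = -7/11.

-7/11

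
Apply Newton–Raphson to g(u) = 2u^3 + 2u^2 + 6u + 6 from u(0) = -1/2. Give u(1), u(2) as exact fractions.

u(1) = -12/11, u(2) = -1955/1947

g'(u) = 6u^2 + 4u + 6.
g(-1/2) = 13/4, g'(-1/2) = 11/2, so u(1) = (-1/2) - (13/4)/(11/2) = -12/11.
g(-12/11) = -1014/1331, g'(-12/11) = 1062/121, so u(2) = (-12/11) - (-1014/1331)/(1062/121) = -1955/1947.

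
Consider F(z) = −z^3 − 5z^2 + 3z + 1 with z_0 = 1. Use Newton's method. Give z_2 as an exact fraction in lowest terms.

F'(z) = −3z^2 − 10z + 3.
F(1) = −2, F'(1) = −10, so z_1 = 1 − (−2)/(−10) = 4/5.
F(4/5) = −39/125, F'(4/5) = −173/25, so z_2 = (4/5) − (−39/125)/(−173/25) = 653/865.

653/865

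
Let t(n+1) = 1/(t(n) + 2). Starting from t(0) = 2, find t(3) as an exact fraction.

9/22

t(1) = 1/(2 + 2) = 1/4.
t(2) = 1/(1/4 + 2) = 4/9.
t(3) = 1/(4/9 + 2) = 9/22.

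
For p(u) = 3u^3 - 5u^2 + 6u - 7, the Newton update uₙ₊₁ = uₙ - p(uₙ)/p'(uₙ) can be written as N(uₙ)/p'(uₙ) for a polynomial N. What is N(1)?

8

p'(u) = 9u^2 - 10u + 6.
N(u) = u·p'(u) - p(u) = u·(9u^2 - 10u + 6) - (3u^3 - 5u^2 + 6u - 7) = 6u^3 - 5u^2 + 7.
N(1) = 8.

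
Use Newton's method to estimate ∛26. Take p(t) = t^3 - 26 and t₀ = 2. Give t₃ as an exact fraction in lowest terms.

p'(t) = 3t^2.
p(2) = -18, p'(2) = 12, so t₁ = 2 - (-18)/12 = 7/2.
p(7/2) = 135/8, p'(7/2) = 147/4, so t₂ = (7/2) - (135/8)/(147/4) = 149/49.
p(149/49) = 249075/117649, p'(149/49) = 66603/2401, so t₃ = (149/49) - (249075/117649)/(66603/2401) = 3224924/1087849.

3224924/1087849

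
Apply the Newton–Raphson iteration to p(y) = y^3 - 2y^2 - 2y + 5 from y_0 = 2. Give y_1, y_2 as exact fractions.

p'(y) = 3y^2 - 4y - 2.
p(2) = 1, p'(2) = 2, so y_1 = 2 - 1/2 = 3/2.
p(3/2) = 7/8, p'(3/2) = -5/4, so y_2 = (3/2) - (7/8)/(-5/4) = 11/5.

y_1 = 3/2, y_2 = 11/5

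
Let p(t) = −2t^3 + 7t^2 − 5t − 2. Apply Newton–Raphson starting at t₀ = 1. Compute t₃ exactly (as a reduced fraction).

176009/98955

p'(t) = −6t^2 + 14t − 5.
p(1) = −2, p'(1) = 3, so t₁ = 1 − (−2)/3 = 5/3.
p(5/3) = −4/27, p'(5/3) = 5/3, so t₂ = (5/3) − (−4/27)/(5/3) = 79/45.
p(79/45) = −2288/91125, p'(79/45) = 733/675, so t₃ = (79/45) − (−2288/91125)/(733/675) = 176009/98955.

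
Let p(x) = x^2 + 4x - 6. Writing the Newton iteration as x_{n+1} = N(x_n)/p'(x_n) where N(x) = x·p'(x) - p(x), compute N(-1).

7

p'(x) = 2x + 4.
N(x) = x·p'(x) - p(x) = x·(2x + 4) - (x^2 + 4x - 6) = x^2 + 6.
N(-1) = 7.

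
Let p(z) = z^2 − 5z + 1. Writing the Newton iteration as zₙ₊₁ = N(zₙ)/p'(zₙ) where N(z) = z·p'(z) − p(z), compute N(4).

p'(z) = 2z − 5.
N(z) = z·p'(z) − p(z) = z·(2z − 5) − (z^2 − 5z + 1) = z^2 − 1.
N(4) = 15.

15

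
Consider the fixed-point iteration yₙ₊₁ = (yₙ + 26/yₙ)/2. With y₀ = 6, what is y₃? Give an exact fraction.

y₁ = (6 + 26/6)/2 = 31/6.
y₂ = (31/6 + 26/(31/6))/2 = 1897/372.
y₃ = (1897/372 + 26/(1897/372))/2 = 7196593/1411368.

7196593/1411368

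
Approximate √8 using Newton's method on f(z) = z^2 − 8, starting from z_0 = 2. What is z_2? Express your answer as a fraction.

17/6

f'(z) = 2z.
f(2) = −4, f'(2) = 4, so z_1 = 2 − (−4)/4 = 3.
f(3) = 1, f'(3) = 6, so z_2 = 3 − 1/6 = 17/6.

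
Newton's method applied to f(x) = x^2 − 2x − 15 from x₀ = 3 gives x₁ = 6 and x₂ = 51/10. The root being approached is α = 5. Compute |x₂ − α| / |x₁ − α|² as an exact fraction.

1/10

x₁ − α = 6 − 5 = 1, so |x₁ − α| = 1.
x₂ − α = 51/10 − 5 = 1/10, so |x₂ − α| = 1/10.
|x₁ − α|² = 1.
Ratio = (1/10) / 1 = 1/10.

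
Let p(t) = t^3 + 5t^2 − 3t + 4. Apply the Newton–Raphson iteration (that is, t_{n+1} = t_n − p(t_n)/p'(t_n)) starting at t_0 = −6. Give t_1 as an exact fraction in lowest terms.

−256/45

p'(t) = 3t^2 + 10t − 3.
p(−6) = −14, p'(−6) = 45, so t_1 = (−6) − (−14)/45 = −256/45.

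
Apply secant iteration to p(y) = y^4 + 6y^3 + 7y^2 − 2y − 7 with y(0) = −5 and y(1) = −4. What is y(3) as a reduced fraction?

−46643548/10481767

p(−5) = 53, p(−4) = −15. y(2) = (−4) − (−15)·((−4) − (−5))/((−15) − 53) = −287/68.
p(−4) = −15, p(−287/68) = −163494135/21381376. y(3) = (−287/68) − (−163494135/21381376)·((−287/68) − (−4))/((−163494135/21381376) − (−15)) = −46643548/10481767.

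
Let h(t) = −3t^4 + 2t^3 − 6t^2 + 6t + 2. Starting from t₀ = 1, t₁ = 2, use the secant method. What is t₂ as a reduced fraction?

44/43

h(1) = 1, h(2) = −42. t₂ = 2 − (−42)·(2 − 1)/((−42) − 1) = 44/43.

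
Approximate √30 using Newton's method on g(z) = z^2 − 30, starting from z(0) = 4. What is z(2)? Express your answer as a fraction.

1009/184

g'(z) = 2z.
g(4) = −14, g'(4) = 8, so z(1) = 4 − (−14)/8 = 23/4.
g(23/4) = 49/16, g'(23/4) = 23/2, so z(2) = (23/4) − (49/16)/(23/2) = 1009/184.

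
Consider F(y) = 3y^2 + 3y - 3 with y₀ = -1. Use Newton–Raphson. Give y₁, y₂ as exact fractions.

y₁ = -2, y₂ = -5/3

F'(y) = 6y + 3.
F(-1) = -3, F'(-1) = -3, so y₁ = (-1) - (-3)/(-3) = -2.
F(-2) = 3, F'(-2) = -9, so y₂ = (-2) - 3/(-9) = -5/3.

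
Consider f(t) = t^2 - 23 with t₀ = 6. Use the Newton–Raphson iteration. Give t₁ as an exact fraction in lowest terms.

59/12

f'(t) = 2t.
f(6) = 13, f'(6) = 12, so t₁ = 6 - 13/12 = 59/12.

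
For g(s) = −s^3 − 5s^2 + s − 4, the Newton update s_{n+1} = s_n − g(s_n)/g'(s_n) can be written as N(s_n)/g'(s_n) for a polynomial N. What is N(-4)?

g'(s) = −3s^2 − 10s + 1.
N(s) = s·g'(s) − g(s) = s·(−3s^2 − 10s + 1) − (−s^3 − 5s^2 + s − 4) = −2s^3 − 5s^2 + 4.
N(-4) = 52.

52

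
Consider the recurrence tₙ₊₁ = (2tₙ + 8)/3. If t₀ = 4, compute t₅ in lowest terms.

1816/243

t₁ = (2·4 + 8)/3 = 16/3.
t₂ = (2·(16/3) + 8)/3 = 56/9.
t₃ = (2·(56/9) + 8)/3 = 184/27.
t₄ = (2·(184/27) + 8)/3 = 584/81.
t₅ = (2·(584/81) + 8)/3 = 1816/243.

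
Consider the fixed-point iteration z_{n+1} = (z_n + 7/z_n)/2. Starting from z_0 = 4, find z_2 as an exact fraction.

977/368

z_1 = (4 + 7/4)/2 = 23/8.
z_2 = (23/8 + 7/(23/8))/2 = 977/368.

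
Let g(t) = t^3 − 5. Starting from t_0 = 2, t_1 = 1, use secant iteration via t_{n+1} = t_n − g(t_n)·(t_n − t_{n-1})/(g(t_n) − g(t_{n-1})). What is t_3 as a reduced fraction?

g(2) = 3, g(1) = −4. t_2 = 1 − (−4)·(1 − 2)/((−4) − 3) = 11/7.
g(1) = −4, g(11/7) = −384/343. t_3 = (11/7) − (−384/343)·((11/7) − 1)/((−384/343) − (−4)) = 443/247.

443/247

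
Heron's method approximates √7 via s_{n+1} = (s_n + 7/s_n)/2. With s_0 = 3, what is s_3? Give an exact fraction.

32257/12192

s_1 = (3 + 7/3)/2 = 8/3.
s_2 = (8/3 + 7/(8/3))/2 = 127/48.
s_3 = (127/48 + 7/(127/48))/2 = 32257/12192.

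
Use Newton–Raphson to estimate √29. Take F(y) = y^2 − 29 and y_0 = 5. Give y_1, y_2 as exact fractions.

y_1 = 27/5, y_2 = 727/135

F'(y) = 2y.
F(5) = −4, F'(5) = 10, so y_1 = 5 − (−4)/10 = 27/5.
F(27/5) = 4/25, F'(27/5) = 54/5, so y_2 = (27/5) − (4/25)/(54/5) = 727/135.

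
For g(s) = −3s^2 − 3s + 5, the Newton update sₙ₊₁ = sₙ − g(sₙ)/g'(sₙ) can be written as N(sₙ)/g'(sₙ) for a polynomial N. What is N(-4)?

g'(s) = −6s − 3.
N(s) = s·g'(s) − g(s) = s·(−6s − 3) − (−3s^2 − 3s + 5) = −3s^2 − 5.
N(-4) = −53.

−53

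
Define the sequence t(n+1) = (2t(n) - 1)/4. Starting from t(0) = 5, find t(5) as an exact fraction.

t(1) = (2·5 - 1)/4 = 9/4.
t(2) = (2·(9/4) - 1)/4 = 7/8.
t(3) = (2·(7/8) - 1)/4 = 3/16.
t(4) = (2·(3/16) - 1)/4 = -5/32.
t(5) = (2·(-5/32) - 1)/4 = -21/64.

-21/64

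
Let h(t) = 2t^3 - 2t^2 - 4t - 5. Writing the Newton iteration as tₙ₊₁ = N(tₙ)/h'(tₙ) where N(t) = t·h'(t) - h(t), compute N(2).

29

h'(t) = 6t^2 - 4t - 4.
N(t) = t·h'(t) - h(t) = t·(6t^2 - 4t - 4) - (2t^3 - 2t^2 - 4t - 5) = 4t^3 - 2t^2 + 5.
N(2) = 29.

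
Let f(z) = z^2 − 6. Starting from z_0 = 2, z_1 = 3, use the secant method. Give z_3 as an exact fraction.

22/9

f(2) = −2, f(3) = 3. z_2 = 3 − 3·(3 − 2)/(3 − (−2)) = 12/5.
f(3) = 3, f(12/5) = −6/25. z_3 = (12/5) − (−6/25)·((12/5) − 3)/((−6/25) − 3) = 22/9.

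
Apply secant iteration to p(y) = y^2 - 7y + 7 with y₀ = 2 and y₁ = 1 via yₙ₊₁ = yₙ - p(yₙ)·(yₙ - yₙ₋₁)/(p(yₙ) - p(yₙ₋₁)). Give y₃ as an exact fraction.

23/19

p(2) = -3, p(1) = 1. y₂ = 1 - 1·(1 - 2)/(1 - (-3)) = 5/4.
p(1) = 1, p(5/4) = -3/16. y₃ = (5/4) - (-3/16)·((5/4) - 1)/((-3/16) - 1) = 23/19.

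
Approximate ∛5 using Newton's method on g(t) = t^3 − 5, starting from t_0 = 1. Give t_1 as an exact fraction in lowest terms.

7/3

g'(t) = 3t^2.
g(1) = −4, g'(1) = 3, so t_1 = 1 − (−4)/3 = 7/3.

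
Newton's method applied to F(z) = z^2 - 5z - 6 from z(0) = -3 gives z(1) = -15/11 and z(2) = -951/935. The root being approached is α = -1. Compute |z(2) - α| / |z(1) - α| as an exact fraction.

z(1) - α = -15/11 - (-1) = -15/11 + 1 = -4/11, so |z(1) - α| = 4/11.
z(2) - α = -951/935 - (-1) = -951/935 + 1 = -16/935, so |z(2) - α| = 16/935.
Ratio = (16/935) / (4/11) = 4/85.

4/85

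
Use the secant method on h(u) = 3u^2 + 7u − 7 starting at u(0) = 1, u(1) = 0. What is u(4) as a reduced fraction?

1120/1483

h(1) = 3, h(0) = −7. u(2) = 0 − (−7)·(0 − 1)/((−7) − 3) = 7/10.
h(0) = −7, h(7/10) = −63/100. u(3) = (7/10) − (−63/100)·((7/10) − 0)/((−63/100) − (−7)) = 10/13.
h(7/10) = −63/100, h(10/13) = 27/169. u(4) = (10/13) − (27/169)·((10/13) − (7/10))/((27/169) − (−63/100)) = 1120/1483.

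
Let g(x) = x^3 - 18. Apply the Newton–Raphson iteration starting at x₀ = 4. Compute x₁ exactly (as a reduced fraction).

g'(x) = 3x^2.
g(4) = 46, g'(4) = 48, so x₁ = 4 - 46/48 = 73/24.

73/24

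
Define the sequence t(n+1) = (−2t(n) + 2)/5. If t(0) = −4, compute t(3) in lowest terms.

t(1) = (−2·(−4) + 2)/5 = 2.
t(2) = (−2·2 + 2)/5 = −2/5.
t(3) = (−2·(−2/5) + 2)/5 = 14/25.

14/25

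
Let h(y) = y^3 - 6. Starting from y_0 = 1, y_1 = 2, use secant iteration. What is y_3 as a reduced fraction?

h(1) = -5, h(2) = 2. y_2 = 2 - 2·(2 - 1)/(2 - (-5)) = 12/7.
h(2) = 2, h(12/7) = -330/343. y_3 = (12/7) - (-330/343)·((12/7) - 2)/((-330/343) - 2) = 459/254.

459/254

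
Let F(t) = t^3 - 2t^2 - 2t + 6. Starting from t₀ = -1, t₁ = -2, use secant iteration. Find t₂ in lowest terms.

F(-1) = 5, F(-2) = -6. t₂ = (-2) - (-6)·((-2) - (-1))/((-6) - 5) = -16/11.

-16/11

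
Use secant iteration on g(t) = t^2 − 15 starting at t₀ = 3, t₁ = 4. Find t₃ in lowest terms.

g(3) = −6, g(4) = 1. t₂ = 4 − 1·(4 − 3)/(1 − (−6)) = 27/7.
g(4) = 1, g(27/7) = −6/49. t₃ = (27/7) − (−6/49)·((27/7) − 4)/((−6/49) − 1) = 213/55.

213/55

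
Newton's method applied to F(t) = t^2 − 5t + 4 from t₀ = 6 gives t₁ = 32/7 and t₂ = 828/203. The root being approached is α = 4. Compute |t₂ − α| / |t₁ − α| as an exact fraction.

t₁ − α = 32/7 − 4 = 4/7, so |t₁ − α| = 4/7.
t₂ − α = 828/203 − 4 = 16/203, so |t₂ − α| = 16/203.
Ratio = (16/203) / (4/7) = 4/29.

4/29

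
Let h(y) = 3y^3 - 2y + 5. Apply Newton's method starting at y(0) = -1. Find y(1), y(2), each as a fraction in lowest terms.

y(1) = -11/7, y(2) = -9701/6937

h'(y) = 9y^2 - 2.
h(-1) = 4, h'(-1) = 7, so y(1) = (-1) - 4/7 = -11/7.
h(-11/7) = -1200/343, h'(-11/7) = 991/49, so y(2) = (-11/7) - (-1200/343)/(991/49) = -9701/6937.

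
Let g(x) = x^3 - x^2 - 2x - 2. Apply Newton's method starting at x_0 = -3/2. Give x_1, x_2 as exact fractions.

x_1 = -28/31, x_2 = -227/1767

g'(x) = 3x^2 - 2x - 2.
g(-3/2) = -37/8, g'(-3/2) = 31/4, so x_1 = (-3/2) - (-37/8)/(31/4) = -28/31.
g(-28/31) = -52022/29791, g'(-28/31) = 2166/961, so x_2 = (-28/31) - (-52022/29791)/(2166/961) = -227/1767.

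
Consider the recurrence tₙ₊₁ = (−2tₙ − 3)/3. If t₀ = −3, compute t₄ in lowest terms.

−29/27

t₁ = (−2·(−3) − 3)/3 = 1.
t₂ = (−2·1 − 3)/3 = −5/3.
t₃ = (−2·(−5/3) − 3)/3 = 1/9.
t₄ = (−2·(1/9) − 3)/3 = −29/27.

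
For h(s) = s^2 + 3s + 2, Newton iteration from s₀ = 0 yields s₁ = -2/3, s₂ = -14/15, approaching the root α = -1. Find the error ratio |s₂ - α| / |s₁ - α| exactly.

s₁ - α = -2/3 - (-1) = -2/3 + 1 = 1/3, so |s₁ - α| = 1/3.
s₂ - α = -14/15 - (-1) = -14/15 + 1 = 1/15, so |s₂ - α| = 1/15.
Ratio = (1/15) / (1/3) = 1/5.

1/5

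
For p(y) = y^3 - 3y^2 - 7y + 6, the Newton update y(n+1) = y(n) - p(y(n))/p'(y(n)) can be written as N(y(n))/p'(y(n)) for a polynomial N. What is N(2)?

-2

p'(y) = 3y^2 - 6y - 7.
N(y) = y·p'(y) - p(y) = y·(3y^2 - 6y - 7) - (y^3 - 3y^2 - 7y + 6) = 2y^3 - 3y^2 - 6.
N(2) = -2.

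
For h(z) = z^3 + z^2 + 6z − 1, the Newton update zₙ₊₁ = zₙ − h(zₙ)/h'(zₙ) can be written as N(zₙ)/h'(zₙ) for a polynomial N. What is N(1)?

h'(z) = 3z^2 + 2z + 6.
N(z) = z·h'(z) − h(z) = z·(3z^2 + 2z + 6) − (z^3 + z^2 + 6z − 1) = 2z^3 + z^2 + 1.
N(1) = 4.

4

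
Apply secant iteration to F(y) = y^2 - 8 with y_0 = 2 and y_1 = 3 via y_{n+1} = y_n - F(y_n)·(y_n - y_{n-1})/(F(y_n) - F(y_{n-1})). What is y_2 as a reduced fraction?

14/5

F(2) = -4, F(3) = 1. y_2 = 3 - 1·(3 - 2)/(1 - (-4)) = 14/5.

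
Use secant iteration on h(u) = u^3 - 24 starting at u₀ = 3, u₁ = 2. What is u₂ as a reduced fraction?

h(3) = 3, h(2) = -16. u₂ = 2 - (-16)·(2 - 3)/((-16) - 3) = 54/19.

54/19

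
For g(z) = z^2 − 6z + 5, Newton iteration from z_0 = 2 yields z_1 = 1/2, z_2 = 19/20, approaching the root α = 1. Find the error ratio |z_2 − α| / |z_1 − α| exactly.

z_1 − α = 1/2 − 1 = −1/2, so |z_1 − α| = 1/2.
z_2 − α = 19/20 − 1 = −1/20, so |z_2 − α| = 1/20.
Ratio = (1/20) / (1/2) = 1/10.

1/10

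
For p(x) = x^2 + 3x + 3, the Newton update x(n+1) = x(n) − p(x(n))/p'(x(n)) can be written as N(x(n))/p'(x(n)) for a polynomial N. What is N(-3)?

6

p'(x) = 2x + 3.
N(x) = x·p'(x) − p(x) = x·(2x + 3) − (x^2 + 3x + 3) = x^2 − 3.
N(-3) = 6.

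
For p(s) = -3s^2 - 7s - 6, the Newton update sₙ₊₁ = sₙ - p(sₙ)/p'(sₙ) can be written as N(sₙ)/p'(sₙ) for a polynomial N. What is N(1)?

p'(s) = -6s - 7.
N(s) = s·p'(s) - p(s) = s·(-6s - 7) - (-3s^2 - 7s - 6) = -3s^2 + 6.
N(1) = 3.

3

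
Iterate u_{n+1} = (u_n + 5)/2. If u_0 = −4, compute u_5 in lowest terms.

u_1 = ((−4) + 5)/2 = 1/2.
u_2 = ((1/2) + 5)/2 = 11/4.
u_3 = ((11/4) + 5)/2 = 31/8.
u_4 = ((31/8) + 5)/2 = 71/16.
u_5 = ((71/16) + 5)/2 = 151/32.

151/32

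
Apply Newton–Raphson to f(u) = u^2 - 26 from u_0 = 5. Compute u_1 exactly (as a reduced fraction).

f'(u) = 2u.
f(5) = -1, f'(5) = 10, so u_1 = 5 - (-1)/10 = 51/10.

51/10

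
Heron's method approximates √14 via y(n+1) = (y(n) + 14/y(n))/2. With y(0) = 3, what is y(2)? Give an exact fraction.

1033/276

y(1) = (3 + 14/3)/2 = 23/6.
y(2) = (23/6 + 14/(23/6))/2 = 1033/276.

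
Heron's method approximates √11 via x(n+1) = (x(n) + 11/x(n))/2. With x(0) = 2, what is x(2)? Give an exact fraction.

x(1) = (2 + 11/2)/2 = 15/4.
x(2) = (15/4 + 11/(15/4))/2 = 401/120.

401/120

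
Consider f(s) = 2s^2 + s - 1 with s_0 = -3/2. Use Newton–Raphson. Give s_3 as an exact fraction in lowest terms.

-43691/43690

f'(s) = 4s + 1.
f(-3/2) = 2, f'(-3/2) = -5, so s_1 = (-3/2) - 2/(-5) = -11/10.
f(-11/10) = 8/25, f'(-11/10) = -17/5, so s_2 = (-11/10) - (8/25)/(-17/5) = -171/170.
f(-171/170) = 128/7225, f'(-171/170) = -257/85, so s_3 = (-171/170) - (128/7225)/(-257/85) = -43691/43690.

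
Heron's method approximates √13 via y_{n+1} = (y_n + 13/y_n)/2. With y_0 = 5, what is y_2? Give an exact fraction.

y_1 = (5 + 13/5)/2 = 19/5.
y_2 = (19/5 + 13/(19/5))/2 = 343/95.

343/95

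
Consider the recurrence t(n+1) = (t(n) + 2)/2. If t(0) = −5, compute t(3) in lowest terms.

t(1) = ((−5) + 2)/2 = −3/2.
t(2) = ((−3/2) + 2)/2 = 1/4.
t(3) = ((1/4) + 2)/2 = 9/8.

9/8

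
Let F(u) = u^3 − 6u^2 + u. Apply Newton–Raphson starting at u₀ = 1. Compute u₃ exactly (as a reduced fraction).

575/2788

F'(u) = 3u^2 − 12u + 1.
F(1) = −4, F'(1) = −8, so u₁ = 1 − (−4)/(−8) = 1/2.
F(1/2) = −7/8, F'(1/2) = −17/4, so u₂ = (1/2) − (−7/8)/(−17/4) = 5/17.
F(5/17) = −980/4913, F'(5/17) = −656/289, so u₃ = (5/17) − (−980/4913)/(−656/289) = 575/2788.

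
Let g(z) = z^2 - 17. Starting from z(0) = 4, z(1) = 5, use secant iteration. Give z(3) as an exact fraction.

169/41

g(4) = -1, g(5) = 8. z(2) = 5 - 8·(5 - 4)/(8 - (-1)) = 37/9.
g(5) = 8, g(37/9) = -8/81. z(3) = (37/9) - (-8/81)·((37/9) - 5)/((-8/81) - 8) = 169/41.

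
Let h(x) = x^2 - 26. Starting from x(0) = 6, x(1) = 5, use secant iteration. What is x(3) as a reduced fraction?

h(6) = 10, h(5) = -1. x(2) = 5 - (-1)·(5 - 6)/((-1) - 10) = 56/11.
h(5) = -1, h(56/11) = -10/121. x(3) = (56/11) - (-10/121)·((56/11) - 5)/((-10/121) - (-1)) = 566/111.

566/111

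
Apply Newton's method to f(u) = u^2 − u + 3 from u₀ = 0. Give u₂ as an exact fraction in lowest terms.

f'(u) = 2u − 1.
f(0) = 3, f'(0) = −1, so u₁ = 0 − 3/(−1) = 3.
f(3) = 9, f'(3) = 5, so u₂ = 3 − 9/5 = 6/5.

6/5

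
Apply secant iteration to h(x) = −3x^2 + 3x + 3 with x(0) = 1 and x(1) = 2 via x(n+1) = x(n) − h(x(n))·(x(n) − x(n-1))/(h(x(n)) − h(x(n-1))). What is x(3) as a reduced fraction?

8/5

h(1) = 3, h(2) = −3. x(2) = 2 − (−3)·(2 − 1)/((−3) − 3) = 3/2.
h(2) = −3, h(3/2) = 3/4. x(3) = (3/2) − (3/4)·((3/2) − 2)/((3/4) − (−3)) = 8/5.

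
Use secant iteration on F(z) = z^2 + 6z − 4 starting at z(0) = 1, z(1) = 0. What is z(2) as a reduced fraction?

4/7

F(1) = 3, F(0) = −4. z(2) = 0 − (−4)·(0 − 1)/((−4) − 3) = 4/7.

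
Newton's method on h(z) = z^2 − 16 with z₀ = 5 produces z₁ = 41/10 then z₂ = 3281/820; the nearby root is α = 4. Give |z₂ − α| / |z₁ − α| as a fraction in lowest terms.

z₁ − α = 41/10 − 4 = 1/10, so |z₁ − α| = 1/10.
z₂ − α = 3281/820 − 4 = 1/820, so |z₂ − α| = 1/820.
Ratio = (1/820) / (1/10) = 1/82.

1/82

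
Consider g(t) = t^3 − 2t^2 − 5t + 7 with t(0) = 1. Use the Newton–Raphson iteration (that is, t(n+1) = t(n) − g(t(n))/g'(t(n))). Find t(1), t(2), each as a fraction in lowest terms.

g'(t) = 3t^2 − 4t − 5.
g(1) = 1, g'(1) = −6, so t(1) = 1 − 1/(−6) = 7/6.
g(7/6) = 7/216, g'(7/6) = −67/12, so t(2) = (7/6) − (7/216)/(−67/12) = 707/603.

t(1) = 7/6, t(2) = 707/603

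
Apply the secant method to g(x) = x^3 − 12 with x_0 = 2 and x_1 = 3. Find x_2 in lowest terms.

g(2) = −4, g(3) = 15. x_2 = 3 − 15·(3 − 2)/(15 − (−4)) = 42/19.

42/19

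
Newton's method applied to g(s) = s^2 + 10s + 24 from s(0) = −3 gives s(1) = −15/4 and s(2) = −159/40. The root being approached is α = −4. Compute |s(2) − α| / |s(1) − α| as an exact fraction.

1/10

s(1) − α = −15/4 − (−4) = −15/4 + 4 = 1/4, so |s(1) − α| = 1/4.
s(2) − α = −159/40 − (−4) = −159/40 + 4 = 1/40, so |s(2) − α| = 1/40.
Ratio = (1/40) / (1/4) = 1/10.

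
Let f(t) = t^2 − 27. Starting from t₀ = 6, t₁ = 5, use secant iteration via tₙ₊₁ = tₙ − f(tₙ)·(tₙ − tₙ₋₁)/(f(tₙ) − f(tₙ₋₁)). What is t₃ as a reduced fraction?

f(6) = 9, f(5) = −2. t₂ = 5 − (−2)·(5 − 6)/((−2) − 9) = 57/11.
f(5) = −2, f(57/11) = −18/121. t₃ = (57/11) − (−18/121)·((57/11) − 5)/((−18/121) − (−2)) = 291/56.

291/56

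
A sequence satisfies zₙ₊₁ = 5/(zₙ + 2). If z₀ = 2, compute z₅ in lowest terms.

z₁ = 5/(2 + 2) = 5/4.
z₂ = 5/(5/4 + 2) = 20/13.
z₃ = 5/(20/13 + 2) = 65/46.
z₄ = 5/(65/46 + 2) = 230/157.
z₅ = 5/(230/157 + 2) = 785/544.

785/544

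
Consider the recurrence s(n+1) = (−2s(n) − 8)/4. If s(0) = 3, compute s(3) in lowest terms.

−15/8

s(1) = (−2·3 − 8)/4 = −7/2.
s(2) = (−2·(−7/2) − 8)/4 = −1/4.
s(3) = (−2·(−1/4) − 8)/4 = −15/8.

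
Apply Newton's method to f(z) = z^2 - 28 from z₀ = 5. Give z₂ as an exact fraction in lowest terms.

f'(z) = 2z.
f(5) = -3, f'(5) = 10, so z₁ = 5 - (-3)/10 = 53/10.
f(53/10) = 9/100, f'(53/10) = 53/5, so z₂ = (53/10) - (9/100)/(53/5) = 5609/1060.

5609/1060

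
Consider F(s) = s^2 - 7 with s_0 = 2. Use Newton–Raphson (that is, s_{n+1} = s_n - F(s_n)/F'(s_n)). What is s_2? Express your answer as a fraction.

F'(s) = 2s.
F(2) = -3, F'(2) = 4, so s_1 = 2 - (-3)/4 = 11/4.
F(11/4) = 9/16, F'(11/4) = 11/2, so s_2 = (11/4) - (9/16)/(11/2) = 233/88.

233/88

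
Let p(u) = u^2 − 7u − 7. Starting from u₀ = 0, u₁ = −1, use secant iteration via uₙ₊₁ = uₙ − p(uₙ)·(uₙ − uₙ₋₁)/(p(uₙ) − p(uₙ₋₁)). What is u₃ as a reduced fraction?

p(0) = −7, p(−1) = 1. u₂ = (−1) − 1·((−1) − 0)/(1 − (−7)) = −7/8.
p(−1) = 1, p(−7/8) = −7/64. u₃ = (−7/8) − (−7/64)·((−7/8) − (−1))/((−7/64) − 1) = −63/71.

−63/71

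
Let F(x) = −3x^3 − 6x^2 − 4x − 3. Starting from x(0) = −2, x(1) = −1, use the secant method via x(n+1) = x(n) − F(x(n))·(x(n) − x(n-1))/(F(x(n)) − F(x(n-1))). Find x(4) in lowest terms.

−6400407/4412281

F(−2) = 5, F(−1) = −2. x(2) = (−1) − (−2)·((−1) − (−2))/((−2) − 5) = −9/7.
F(−1) = −2, F(−9/7) = −480/343. x(3) = (−9/7) − (−480/343)·((−9/7) − (−1))/((−480/343) − (−2)) = −201/103.
F(−9/7) = −480/343, F(−201/103) = 4645440/1092727. x(4) = (−201/103) − (4645440/1092727)·((−201/103) − (−9/7))/((4645440/1092727) − (−480/343)) = −6400407/4412281.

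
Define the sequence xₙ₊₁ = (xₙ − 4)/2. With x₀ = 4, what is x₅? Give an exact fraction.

x₁ = (4 − 4)/2 = 0.
x₂ = (0 − 4)/2 = −2.
x₃ = ((−2) − 4)/2 = −3.
x₄ = ((−3) − 4)/2 = −7/2.
x₅ = ((−7/2) − 4)/2 = −15/4.

−15/4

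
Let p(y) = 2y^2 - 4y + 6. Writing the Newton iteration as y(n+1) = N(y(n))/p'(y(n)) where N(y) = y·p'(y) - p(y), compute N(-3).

p'(y) = 4y - 4.
N(y) = y·p'(y) - p(y) = y·(4y - 4) - (2y^2 - 4y + 6) = 2y^2 - 6.
N(-3) = 12.

12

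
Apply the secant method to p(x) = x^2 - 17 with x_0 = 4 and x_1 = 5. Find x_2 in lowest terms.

p(4) = -1, p(5) = 8. x_2 = 5 - 8·(5 - 4)/(8 - (-1)) = 37/9.

37/9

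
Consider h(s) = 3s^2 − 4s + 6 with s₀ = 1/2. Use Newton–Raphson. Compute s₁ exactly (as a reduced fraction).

21/4

h'(s) = 6s − 4.
h(1/2) = 19/4, h'(1/2) = −1, so s₁ = (1/2) − (19/4)/(−1) = 21/4.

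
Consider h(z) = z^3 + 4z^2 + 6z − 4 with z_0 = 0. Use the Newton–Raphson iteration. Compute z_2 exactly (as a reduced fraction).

h'(z) = 3z^2 + 8z + 6.
h(0) = −4, h'(0) = 6, so z_1 = 0 − (−4)/6 = 2/3.
h(2/3) = 56/27, h'(2/3) = 38/3, so z_2 = (2/3) − (56/27)/(38/3) = 86/171.

86/171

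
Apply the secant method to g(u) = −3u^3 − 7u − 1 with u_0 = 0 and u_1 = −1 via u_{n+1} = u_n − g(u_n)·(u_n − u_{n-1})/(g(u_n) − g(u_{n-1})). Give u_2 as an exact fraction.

g(0) = −1, g(−1) = 9. u_2 = (−1) − 9·((−1) − 0)/(9 − (−1)) = −1/10.

−1/10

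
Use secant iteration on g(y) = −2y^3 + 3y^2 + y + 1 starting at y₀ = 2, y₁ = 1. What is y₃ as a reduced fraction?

43/19

g(2) = −1, g(1) = 3. y₂ = 1 − 3·(1 − 2)/(3 − (−1)) = 7/4.
g(1) = 3, g(7/4) = 39/32. y₃ = (7/4) − (39/32)·((7/4) − 1)/((39/32) − 3) = 43/19.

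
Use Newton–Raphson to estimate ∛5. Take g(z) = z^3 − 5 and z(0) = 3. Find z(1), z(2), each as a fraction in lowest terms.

z(1) = 59/27, z(2) = 509173/281961

g'(z) = 3z^2.
g(3) = 22, g'(3) = 27, so z(1) = 3 − 22/27 = 59/27.
g(59/27) = 106964/19683, g'(59/27) = 3481/243, so z(2) = (59/27) − (106964/19683)/(3481/243) = 509173/281961.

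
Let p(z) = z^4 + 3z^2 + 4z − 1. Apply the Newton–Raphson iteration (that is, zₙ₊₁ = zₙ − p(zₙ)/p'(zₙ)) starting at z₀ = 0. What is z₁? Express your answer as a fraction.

1/4

p'(z) = 4z^3 + 6z + 4.
p(0) = −1, p'(0) = 4, so z₁ = 0 − (−1)/4 = 1/4.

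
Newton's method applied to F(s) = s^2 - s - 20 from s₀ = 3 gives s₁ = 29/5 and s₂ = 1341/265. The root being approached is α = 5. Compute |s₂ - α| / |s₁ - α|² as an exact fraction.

s₁ - α = 29/5 - 5 = 4/5, so |s₁ - α| = 4/5.
s₂ - α = 1341/265 - 5 = 16/265, so |s₂ - α| = 16/265.
|s₁ - α|² = 16/25.
Ratio = (16/265) / (16/25) = 5/53.

5/53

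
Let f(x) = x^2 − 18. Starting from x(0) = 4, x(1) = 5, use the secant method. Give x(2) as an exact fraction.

38/9

f(4) = −2, f(5) = 7. x(2) = 5 − 7·(5 − 4)/(7 − (−2)) = 38/9.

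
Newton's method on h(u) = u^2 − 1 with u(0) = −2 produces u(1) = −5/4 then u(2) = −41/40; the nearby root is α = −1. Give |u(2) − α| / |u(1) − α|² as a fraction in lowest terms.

2/5

u(1) − α = −5/4 − (−1) = −5/4 + 1 = −1/4, so |u(1) − α| = 1/4.
u(2) − α = −41/40 − (−1) = −41/40 + 1 = −1/40, so |u(2) − α| = 1/40.
|u(1) − α|² = 1/16.
Ratio = (1/40) / (1/16) = 2/5.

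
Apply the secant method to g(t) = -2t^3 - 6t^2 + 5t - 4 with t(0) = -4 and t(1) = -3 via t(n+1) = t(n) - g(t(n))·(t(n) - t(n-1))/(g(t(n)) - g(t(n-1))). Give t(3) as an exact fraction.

g(-4) = 8, g(-3) = -19. t(2) = (-3) - (-19)·((-3) - (-4))/((-19) - 8) = -100/27.
g(-3) = -19, g(-100/27) = -63232/19683. t(3) = (-100/27) - (-63232/19683)·((-100/27) - (-3))/((-63232/19683) - (-19)) = -62916/16355.

-62916/16355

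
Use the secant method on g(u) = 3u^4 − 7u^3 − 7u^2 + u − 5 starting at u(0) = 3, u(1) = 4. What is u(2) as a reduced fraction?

665/218

g(3) = −11, g(4) = 207. u(2) = 4 − 207·(4 − 3)/(207 − (−11)) = 665/218.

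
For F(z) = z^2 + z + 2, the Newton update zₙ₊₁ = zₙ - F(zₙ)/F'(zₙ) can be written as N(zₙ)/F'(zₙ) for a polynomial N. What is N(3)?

7

F'(z) = 2z + 1.
N(z) = z·F'(z) - F(z) = z·(2z + 1) - (z^2 + z + 2) = z^2 - 2.
N(3) = 7.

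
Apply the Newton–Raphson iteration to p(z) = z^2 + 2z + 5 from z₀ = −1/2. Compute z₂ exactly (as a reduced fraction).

p'(z) = 2z + 2.
p(−1/2) = 17/4, p'(−1/2) = 1, so z₁ = (−1/2) − (17/4)/1 = −19/4.
p(−19/4) = 289/16, p'(−19/4) = −15/2, so z₂ = (−19/4) − (289/16)/(−15/2) = −281/120.

−281/120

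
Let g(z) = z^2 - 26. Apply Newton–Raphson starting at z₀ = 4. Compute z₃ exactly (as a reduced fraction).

1468273/287952

g'(z) = 2z.
g(4) = -10, g'(4) = 8, so z₁ = 4 - (-10)/8 = 21/4.
g(21/4) = 25/16, g'(21/4) = 21/2, so z₂ = (21/4) - (25/16)/(21/2) = 857/168.
g(857/168) = 625/28224, g'(857/168) = 857/84, so z₃ = (857/168) - (625/28224)/(857/84) = 1468273/287952.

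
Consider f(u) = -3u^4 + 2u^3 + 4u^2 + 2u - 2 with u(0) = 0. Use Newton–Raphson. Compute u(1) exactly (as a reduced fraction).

f'(u) = -12u^3 + 6u^2 + 8u + 2.
f(0) = -2, f'(0) = 2, so u(1) = 0 - (-2)/2 = 1.

1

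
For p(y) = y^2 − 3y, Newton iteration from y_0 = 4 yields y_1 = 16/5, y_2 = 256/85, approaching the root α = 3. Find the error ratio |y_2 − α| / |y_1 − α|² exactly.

5/17

y_1 − α = 16/5 − 3 = 1/5, so |y_1 − α| = 1/5.
y_2 − α = 256/85 − 3 = 1/85, so |y_2 − α| = 1/85.
|y_1 − α|² = 1/25.
Ratio = (1/85) / (1/25) = 5/17.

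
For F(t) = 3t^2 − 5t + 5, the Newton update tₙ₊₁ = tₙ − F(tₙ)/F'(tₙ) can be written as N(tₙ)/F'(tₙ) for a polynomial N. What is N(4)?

F'(t) = 6t − 5.
N(t) = t·F'(t) − F(t) = t·(6t − 5) − (3t^2 − 5t + 5) = 3t^2 − 5.
N(4) = 43.

43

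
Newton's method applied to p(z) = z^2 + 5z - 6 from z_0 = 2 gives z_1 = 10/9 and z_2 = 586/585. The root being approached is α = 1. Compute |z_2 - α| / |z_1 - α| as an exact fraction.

z_1 - α = 10/9 - 1 = 1/9, so |z_1 - α| = 1/9.
z_2 - α = 586/585 - 1 = 1/585, so |z_2 - α| = 1/585.
Ratio = (1/585) / (1/9) = 1/65.

1/65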